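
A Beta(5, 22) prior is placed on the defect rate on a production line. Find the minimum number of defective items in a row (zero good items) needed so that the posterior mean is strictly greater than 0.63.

After k defective items and 0 good items the posterior is Beta(5+k, 22), with mean (5+k)/(5+22+k).
Set (5+k)/(27+k) > 0.63 and solve: k > (0.63·27 − 5)/(1 − 0.63) = 32.459.
The smallest integer exceeding 32.459 is 33, and checking k=33: (38)/(60) = 0.6333 > 0.63.

k = 33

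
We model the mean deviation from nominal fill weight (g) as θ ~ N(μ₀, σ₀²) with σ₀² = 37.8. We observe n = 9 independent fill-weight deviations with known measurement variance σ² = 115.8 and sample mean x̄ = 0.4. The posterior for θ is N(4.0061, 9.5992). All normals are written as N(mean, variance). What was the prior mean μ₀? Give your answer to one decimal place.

With known observation variance, the Normal–Normal posterior has precision τ_n = τ₀ + n/σ² and mean μ_n = (τ₀μ₀ + (n/σ²)x̄)/τ_n.
Here τ₀ = 1/37.8 = 0.026455 and τ_data = 9/115.8 = 0.077720, so τ_n = 0.104175.
Rearranging for μ₀: μ₀ = (μ_n·τ_n − τ_data·x̄)/τ₀ = (4.0061·0.104175 − 0.077720·0.4) / 0.026455 = 0.386247/0.026455 ≈ 14.6.

μ₀ = 14.6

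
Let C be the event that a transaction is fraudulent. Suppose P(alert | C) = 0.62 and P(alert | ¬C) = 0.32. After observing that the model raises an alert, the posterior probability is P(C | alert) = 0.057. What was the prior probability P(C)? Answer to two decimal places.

P(C) = 0.03

Bayes' rule in odds form gives O(C|E) = O(C)·[P(E|C)/P(E|¬C)], hence O(C) = O(C|E)/LR.
Posterior odds = 0.057/(1−0.057) = 0.0604. LR = 0.62/0.32 = 1.9375.
Prior odds = 0.0604/1.9375 = 0.0312, so P(C) = 0.0312/(1+0.0312) ≈ 0.03.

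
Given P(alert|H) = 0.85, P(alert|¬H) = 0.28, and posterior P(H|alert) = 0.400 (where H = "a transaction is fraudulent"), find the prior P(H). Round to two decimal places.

In odds form, posterior odds = prior odds × likelihood ratio, so prior odds = posterior odds ÷ LR.
Posterior odds = 0.400/(1−0.400) = 0.6667. LR = 0.85/0.28 = 3.0357.
Prior odds = 0.6667/3.0357 = 0.2196, so P(H) = 0.2196/(1+0.2196) ≈ 0.18.

P(H) = 0.18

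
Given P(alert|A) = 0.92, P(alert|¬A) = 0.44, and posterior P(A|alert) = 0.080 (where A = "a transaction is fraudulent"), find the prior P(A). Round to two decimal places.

P(A) = 0.04

In odds form, posterior odds = prior odds × likelihood ratio, so prior odds = posterior odds ÷ LR.
Posterior odds = 0.080/(1−0.080) = 0.0870. LR = 0.92/0.44 = 2.0909.
Prior odds = 0.0870/2.0909 = 0.0416, so P(A) = 0.0416/(1+0.0416) ≈ 0.04.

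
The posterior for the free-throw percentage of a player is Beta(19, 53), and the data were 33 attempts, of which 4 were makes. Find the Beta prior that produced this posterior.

A Beta(α, β) prior with s successes and f failures in binomial data gives a Beta(α+s, β+f) posterior.
Subtract the data counts: 19−4=15, 53−29=24.

Beta(15, 24)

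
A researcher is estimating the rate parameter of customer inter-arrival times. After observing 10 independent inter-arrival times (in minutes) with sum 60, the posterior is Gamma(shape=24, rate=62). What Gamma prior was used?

Gamma(shape=14, rate=2)

For an exponential likelihood with a Gamma(α, β) prior on the rate, n observations with total T give posterior Gamma(α+n, β+T).
So α = 24 − 10 = 14 and β = 62 − 60 = 2.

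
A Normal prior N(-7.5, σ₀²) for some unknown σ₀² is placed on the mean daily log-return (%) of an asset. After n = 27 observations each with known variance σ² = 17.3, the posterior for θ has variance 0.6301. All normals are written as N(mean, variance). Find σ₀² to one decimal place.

Posterior precision equals prior precision plus data precision: 1/σ_n² = 1/σ₀² + n/σ².
So 1/σ₀² = 1/0.6301 − 27/17.3 = 1.587050 − 1.560694 = 0.026356.
Hence σ₀² = 1/0.026356 ≈ 37.9.

σ₀² = 37.9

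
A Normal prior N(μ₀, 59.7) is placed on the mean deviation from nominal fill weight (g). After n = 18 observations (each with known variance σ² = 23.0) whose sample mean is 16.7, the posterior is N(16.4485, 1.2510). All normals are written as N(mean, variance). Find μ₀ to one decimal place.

The posterior mean is a precision-weighted average: μ_n = (τ₀μ₀ + τ_data·x̄)/(τ₀+τ_data), with τ₀=1/σ₀² and τ_data=n/σ².
Here τ₀ = 1/59.7 = 0.016750 and τ_data = 18/23.0 = 0.782609, so τ_n = 0.799359.
Rearranging for μ₀: μ₀ = (μ_n·τ_n − τ_data·x̄)/τ₀ = (16.4485·0.799359 − 0.782609·16.7) / 0.016750 = 0.078686/0.016750 ≈ 4.7.

μ₀ = 4.7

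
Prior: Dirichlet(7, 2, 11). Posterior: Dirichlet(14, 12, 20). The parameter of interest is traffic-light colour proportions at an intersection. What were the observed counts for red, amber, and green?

counts (7, 10, 9)

For a Dirichlet(α) prior with multinomial counts c, the posterior is Dirichlet(α + c) componentwise.
Counts are posterior − prior componentwise: 14−7=7, 12−2=10, 20−11=9.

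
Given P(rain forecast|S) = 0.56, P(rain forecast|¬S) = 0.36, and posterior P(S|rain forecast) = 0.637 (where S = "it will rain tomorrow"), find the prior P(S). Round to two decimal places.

In odds form, posterior odds = prior odds × likelihood ratio, so prior odds = posterior odds ÷ LR.
Posterior odds = 0.637/(1−0.637) = 1.7548. LR = 0.56/0.36 = 1.5556.
Prior odds = 1.7548/1.5556 = 1.1281, so P(S) = 1.1281/(1+1.1281) ≈ 0.53.

P(S) = 0.53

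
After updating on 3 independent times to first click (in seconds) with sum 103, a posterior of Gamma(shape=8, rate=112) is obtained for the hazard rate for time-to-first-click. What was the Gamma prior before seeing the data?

Gamma(shape=5, rate=9)

Gamma–exponential conjugacy: posterior shape = α + n, posterior rate = β + Σtᵢ.
So α = 8 − 3 = 5 and β = 112 − 103 = 9.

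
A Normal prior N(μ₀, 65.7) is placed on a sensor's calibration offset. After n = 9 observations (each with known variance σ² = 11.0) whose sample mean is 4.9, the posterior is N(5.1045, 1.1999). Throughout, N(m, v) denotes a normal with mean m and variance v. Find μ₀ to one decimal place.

μ₀ = 16.1

The posterior mean is a precision-weighted average: μ_n = (τ₀μ₀ + τ_data·x̄)/(τ₀+τ_data), with τ₀=1/σ₀² and τ_data=n/σ².
Here τ₀ = 1/65.7 = 0.015221 and τ_data = 9/11.0 = 0.818182, so τ_n = 0.833403.
Rearranging for μ₀: μ₀ = (μ_n·τ_n − τ_data·x̄)/τ₀ = (5.1045·0.833403 − 0.818182·4.9) / 0.015221 = 0.245014/0.015221 ≈ 16.1.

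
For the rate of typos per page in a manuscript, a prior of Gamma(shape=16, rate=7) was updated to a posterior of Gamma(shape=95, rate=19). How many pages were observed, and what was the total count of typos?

n = 12 pages with total 79 typos

A Gamma(α, β) prior (rate parametrization) on a Poisson rate with n observations summing to S gives posterior Gamma(α+S, β+n).
Matching: Σxᵢ = 95 − 16 = 79 and n = 19 − 7 = 12.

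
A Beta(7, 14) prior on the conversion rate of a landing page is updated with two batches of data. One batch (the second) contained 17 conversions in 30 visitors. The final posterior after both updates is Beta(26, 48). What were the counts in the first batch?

2 conversions and 21 bounces

Because Beta–binomial updating is additive in the counts, the combined data contributed (α_post−α_prior, β_post−β_prior) successes and failures.
Total across both batches: 26−7=19 conversions, 48−14=34 bounces.
Subtract the second batch: 19−17=2 conversions and 34−13=21 bounces.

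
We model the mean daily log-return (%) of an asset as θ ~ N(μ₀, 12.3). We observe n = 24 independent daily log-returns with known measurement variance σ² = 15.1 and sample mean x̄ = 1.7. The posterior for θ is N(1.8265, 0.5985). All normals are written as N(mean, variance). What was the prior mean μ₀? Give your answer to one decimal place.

μ₀ = 4.3

The posterior mean is a precision-weighted average: μ_n = (τ₀μ₀ + τ_data·x̄)/(τ₀+τ_data), with τ₀=1/σ₀² and τ_data=n/σ².
Here τ₀ = 1/12.3 = 0.081301 and τ_data = 24/15.1 = 1.589404, so τ_n = 1.670705.
Rearranging for μ₀: μ₀ = (μ_n·τ_n − τ_data·x̄)/τ₀ = (1.8265·1.670705 − 1.589404·1.7) / 0.081301 = 0.349556/0.081301 ≈ 4.3.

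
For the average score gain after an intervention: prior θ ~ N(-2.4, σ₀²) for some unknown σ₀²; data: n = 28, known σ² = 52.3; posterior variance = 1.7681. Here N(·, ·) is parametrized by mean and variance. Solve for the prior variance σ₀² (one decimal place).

Posterior precision equals prior precision plus data precision: 1/σ_n² = 1/σ₀² + n/σ².
So 1/σ₀² = 1/1.7681 − 28/52.3 = 0.565579 − 0.535373 = 0.030206.
Hence σ₀² = 1/0.030206 ≈ 33.1.

σ₀² = 33.1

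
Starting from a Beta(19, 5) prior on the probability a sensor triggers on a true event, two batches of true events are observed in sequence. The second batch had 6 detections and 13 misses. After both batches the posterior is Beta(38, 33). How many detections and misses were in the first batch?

Sequential conjugate updates are equivalent to a single update on the pooled data, so total successes = posterior α − prior α and total failures = posterior β − prior β.
Total across both batches: 38−19=19 detections, 33−5=28 misses.
Subtract the second batch: 19−6=13 detections and 28−13=15 misses.

13 detections and 15 misses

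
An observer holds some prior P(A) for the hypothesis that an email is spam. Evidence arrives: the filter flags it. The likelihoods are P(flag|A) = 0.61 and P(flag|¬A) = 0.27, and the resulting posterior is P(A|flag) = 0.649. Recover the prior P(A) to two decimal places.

In odds form, posterior odds = prior odds × likelihood ratio, so prior odds = posterior odds ÷ LR.
Posterior odds = 0.649/(1−0.649) = 1.8490. LR = 0.61/0.27 = 2.2593.
Prior odds = 1.8490/2.2593 = 0.8184, so P(A) = 0.8184/(1+0.8184) ≈ 0.45.

P(A) = 0.45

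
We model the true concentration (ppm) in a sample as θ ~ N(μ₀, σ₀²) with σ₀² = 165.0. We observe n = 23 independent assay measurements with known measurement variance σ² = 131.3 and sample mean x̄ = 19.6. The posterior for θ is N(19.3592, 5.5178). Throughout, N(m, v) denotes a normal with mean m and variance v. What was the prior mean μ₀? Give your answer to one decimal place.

μ₀ = 12.4

The posterior mean is a precision-weighted average: μ_n = (τ₀μ₀ + τ_data·x̄)/(τ₀+τ_data), with τ₀=1/σ₀² and τ_data=n/σ².
Here τ₀ = 1/165.0 = 0.006061 and τ_data = 23/131.3 = 0.175171, so τ_n = 0.181232.
Rearranging for μ₀: μ₀ = (μ_n·τ_n − τ_data·x̄)/τ₀ = (19.3592·0.181232 − 0.175171·19.6) / 0.006061 = 0.075155/0.006061 ≈ 12.4.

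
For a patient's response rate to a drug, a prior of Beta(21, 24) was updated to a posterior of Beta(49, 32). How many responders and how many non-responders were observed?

28 responders and 8 non-responders

A Beta(α, β) prior with s successes and f failures in binomial data gives a Beta(α+s, β+f) posterior.
Match parameters: s=49−21=28, f=32−24=8.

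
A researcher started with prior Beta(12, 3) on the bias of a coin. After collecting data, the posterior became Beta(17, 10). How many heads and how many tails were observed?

5 heads and 7 tails

Under Beta–binomial conjugacy the posterior parameters are (α+s, β+f).
Match parameters: s=17−12=5, f=10−3=7.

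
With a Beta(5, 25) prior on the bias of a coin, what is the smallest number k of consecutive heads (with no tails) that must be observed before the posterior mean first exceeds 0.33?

After k heads and 0 tails the posterior is Beta(5+k, 25), with mean (5+k)/(5+25+k).
Set (5+k)/(30+k) > 0.33 and solve: k > (0.33·30 − 5)/(1 − 0.33) = 7.313.
The smallest integer exceeding 7.313 is 8, and checking k=8: (13)/(38) = 0.3421 > 0.33.

k = 8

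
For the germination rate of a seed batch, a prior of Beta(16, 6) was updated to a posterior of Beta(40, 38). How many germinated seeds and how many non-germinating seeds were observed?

Beta is conjugate to the binomial likelihood: posterior = Beta(α+s, β+f).
Match parameters: s=40−16=24, f=38−6=32.

24 germinated seeds and 32 non-germinating seeds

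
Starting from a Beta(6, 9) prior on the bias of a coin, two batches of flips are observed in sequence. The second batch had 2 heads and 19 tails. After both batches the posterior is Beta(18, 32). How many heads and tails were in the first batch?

10 heads and 4 tails

Sequential conjugate updates are equivalent to a single update on the pooled data, so total successes = posterior α − prior α and total failures = posterior β − prior β.
Total across both batches: 18−6=12 heads, 32−9=23 tails.
Subtract the second batch: 12−2=10 heads and 23−19=4 tails.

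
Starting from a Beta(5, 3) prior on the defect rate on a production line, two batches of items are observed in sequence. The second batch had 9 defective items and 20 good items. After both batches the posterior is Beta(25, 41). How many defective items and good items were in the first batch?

11 defective items and 18 good items

Because Beta–binomial updating is additive in the counts, the combined data contributed (α_post−α_prior, β_post−β_prior) successes and failures.
Total across both batches: 25−5=20 defective items, 41−3=38 good items.
Subtract the second batch: 20−9=11 defective items and 38−20=18 good items.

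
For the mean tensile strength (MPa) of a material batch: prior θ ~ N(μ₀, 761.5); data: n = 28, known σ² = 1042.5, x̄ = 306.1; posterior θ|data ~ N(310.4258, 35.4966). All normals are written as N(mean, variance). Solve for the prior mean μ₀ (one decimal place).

The posterior mean is a precision-weighted average: μ_n = (τ₀μ₀ + τ_data·x̄)/(τ₀+τ_data), with τ₀=1/σ₀² and τ_data=n/σ².
Here τ₀ = 1/761.5 = 0.001313 and τ_data = 28/1042.5 = 0.026859, so τ_n = 0.028172.
Rearranging for μ₀: μ₀ = (μ_n·τ_n − τ_data·x̄)/τ₀ = (310.4258·0.028172 − 0.026859·306.1) / 0.001313 = 0.523776/0.001313 ≈ 398.9.

μ₀ = 398.9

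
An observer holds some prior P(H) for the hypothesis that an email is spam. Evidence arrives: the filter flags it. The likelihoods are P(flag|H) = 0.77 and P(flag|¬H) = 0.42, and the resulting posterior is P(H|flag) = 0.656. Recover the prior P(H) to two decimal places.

Bayes' rule in odds form gives O(H|E) = O(H)·[P(E|H)/P(E|¬H)], hence O(H) = O(H|E)/LR.
Posterior odds = 0.656/(1−0.656) = 1.9070. LR = 0.77/0.42 = 1.8333.
Prior odds = 1.9070/1.8333 = 1.0402, so P(H) = 1.0402/(1+1.0402) ≈ 0.51.

P(H) = 0.51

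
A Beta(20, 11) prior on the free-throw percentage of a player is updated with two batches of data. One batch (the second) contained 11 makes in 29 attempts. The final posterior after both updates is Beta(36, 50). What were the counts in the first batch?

Because Beta–binomial updating is additive in the counts, the combined data contributed (α_post−α_prior, β_post−β_prior) successes and failures.
Total across both batches: 36−20=16 makes, 50−11=39 misses.
Subtract the second batch: 16−11=5 makes and 39−18=21 misses.

5 makes and 21 misses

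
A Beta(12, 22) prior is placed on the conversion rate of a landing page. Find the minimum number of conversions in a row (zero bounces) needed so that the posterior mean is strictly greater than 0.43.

After k conversions and 0 bounces the posterior is Beta(12+k, 22), with mean (12+k)/(12+22+k).
Set (12+k)/(34+k) > 0.43 and solve: k > (0.43·34 − 12)/(1 − 0.43) = 4.596.
The smallest integer exceeding 4.596 is 5.

k = 5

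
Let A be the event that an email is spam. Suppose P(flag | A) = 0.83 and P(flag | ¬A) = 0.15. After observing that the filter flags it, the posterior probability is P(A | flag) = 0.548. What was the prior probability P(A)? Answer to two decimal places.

P(A) = 0.18

Bayes' rule in odds form gives O(A|E) = O(A)·[P(E|A)/P(E|¬A)], hence O(A) = O(A|E)/LR.
Posterior odds = 0.548/(1−0.548) = 1.2124. LR = 0.83/0.15 = 5.5333.
Prior odds = 1.2124/5.5333 = 0.2191, so P(A) = 0.2191/(1+0.2191) ≈ 0.18.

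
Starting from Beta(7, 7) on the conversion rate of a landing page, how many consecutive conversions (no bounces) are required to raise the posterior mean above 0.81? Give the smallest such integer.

k = 23

After k conversions and 0 bounces the posterior is Beta(7+k, 7), with mean (7+k)/(7+7+k).
Set (7+k)/(14+k) > 0.81 and solve: k > (0.81·14 − 7)/(1 − 0.81) = 22.842.
The smallest integer exceeding 22.842 is 23.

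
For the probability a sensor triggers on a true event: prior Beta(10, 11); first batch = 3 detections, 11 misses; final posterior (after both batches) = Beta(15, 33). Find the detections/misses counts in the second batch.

Because Beta–binomial updating is additive in the counts, the combined data contributed (α_post−α_prior, β_post−β_prior) successes and failures.
Total across both batches: 15−10=5 detections, 33−11=22 misses.
Subtract the first batch: 5−3=2 detections and 22−11=11 misses.

2 detections and 11 misses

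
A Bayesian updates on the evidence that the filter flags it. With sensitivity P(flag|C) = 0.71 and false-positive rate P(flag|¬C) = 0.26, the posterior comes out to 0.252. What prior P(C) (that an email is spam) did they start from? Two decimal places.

P(C) = 0.11

In odds form, posterior odds = prior odds × likelihood ratio, so prior odds = posterior odds ÷ LR.
Posterior odds = 0.252/(1−0.252) = 0.3369. LR = 0.71/0.26 = 2.7308.
Prior odds = 0.3369/2.7308 = 0.1234, so P(C) = 0.1234/(1+0.1234) ≈ 0.11.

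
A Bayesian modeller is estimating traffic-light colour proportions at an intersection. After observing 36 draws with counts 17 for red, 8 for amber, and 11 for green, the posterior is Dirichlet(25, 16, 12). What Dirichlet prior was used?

For a Dirichlet(α) prior with multinomial counts c, the posterior is Dirichlet(α + c) componentwise.
Subtract each count from the matching posterior parameter: 25−17=8, 16−8=8, 12−11=1.

Dirichlet(8, 8, 1)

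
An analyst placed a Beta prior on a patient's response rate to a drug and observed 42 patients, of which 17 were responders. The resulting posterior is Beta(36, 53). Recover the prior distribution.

A Beta(a, b) prior with s successes and f failures in binomial data gives a Beta(a+s, b+f) posterior.
So a = 36 − 17 = 19 and b = 53 − 25 = 28.

Beta(19, 28)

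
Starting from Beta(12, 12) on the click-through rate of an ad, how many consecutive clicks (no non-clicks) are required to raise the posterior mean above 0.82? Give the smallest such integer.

k = 43

After k clicks and 0 non-clicks the posterior is Beta(12+k, 12), with mean (12+k)/(12+12+k).
Set (12+k)/(24+k) > 0.82 and solve: k > (0.82·24 − 12)/(1 − 0.82) = 42.667.
The smallest integer exceeding 42.667 is 43, and checking k=43: (55)/(67) = 0.8209 > 0.82.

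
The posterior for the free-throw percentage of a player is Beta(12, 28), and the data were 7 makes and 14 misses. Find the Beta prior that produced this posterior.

A Beta(a, b) prior with s successes and f failures in binomial data gives a Beta(a+s, b+f) posterior.
Subtract the data counts: 12−7=5, 28−14=14.

Beta(5, 14)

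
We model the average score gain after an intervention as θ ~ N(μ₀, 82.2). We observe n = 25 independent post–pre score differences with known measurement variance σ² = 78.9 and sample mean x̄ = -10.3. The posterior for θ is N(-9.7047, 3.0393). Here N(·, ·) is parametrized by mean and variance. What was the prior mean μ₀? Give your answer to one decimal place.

μ₀ = 5.8

With known observation variance, the Normal–Normal posterior has precision τ_n = τ₀ + n/σ² and mean μ_n = (τ₀μ₀ + (n/σ²)x̄)/τ_n.
Here τ₀ = 1/82.2 = 0.012165 and τ_data = 25/78.9 = 0.316857, so τ_n = 0.329022.
Rearranging for μ₀: μ₀ = (μ_n·τ_n − τ_data·x̄)/τ₀ = (-9.7047·0.329022 − 0.316857·-10.3) / 0.012165 = 0.070567/0.012165 ≈ 5.8.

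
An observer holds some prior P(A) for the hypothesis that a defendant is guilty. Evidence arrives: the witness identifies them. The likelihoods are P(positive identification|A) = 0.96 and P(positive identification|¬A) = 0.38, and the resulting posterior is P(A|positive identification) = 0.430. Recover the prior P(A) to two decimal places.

In odds form, posterior odds = prior odds × likelihood ratio, so prior odds = posterior odds ÷ LR.
Posterior odds = 0.430/(1−0.430) = 0.7544. LR = 0.96/0.38 = 2.5263.
Prior odds = 0.7544/2.5263 = 0.2986, so P(A) = 0.2986/(1+0.2986) ≈ 0.23.

P(A) = 0.23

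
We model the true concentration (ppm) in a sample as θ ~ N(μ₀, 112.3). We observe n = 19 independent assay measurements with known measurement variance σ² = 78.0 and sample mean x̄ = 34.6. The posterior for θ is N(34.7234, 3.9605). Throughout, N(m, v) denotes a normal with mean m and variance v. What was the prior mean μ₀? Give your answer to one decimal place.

μ₀ = 38.1

With known observation variance, the Normal–Normal posterior has precision τ_n = τ₀ + n/σ² and mean μ_n = (τ₀μ₀ + (n/σ²)x̄)/τ_n.
Here τ₀ = 1/112.3 = 0.008905 and τ_data = 19/78.0 = 0.243590, so τ_n = 0.252495.
Rearranging for μ₀: μ₀ = (μ_n·τ_n − τ_data·x̄)/τ₀ = (34.7234·0.252495 − 0.243590·34.6) / 0.008905 = 0.339271/0.008905 ≈ 38.1.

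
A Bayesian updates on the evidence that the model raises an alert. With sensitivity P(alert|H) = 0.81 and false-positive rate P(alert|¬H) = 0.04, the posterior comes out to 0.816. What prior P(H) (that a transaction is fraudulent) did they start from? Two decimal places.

Bayes' rule in odds form gives O(H|E) = O(H)·[P(E|H)/P(E|¬H)], hence O(H) = O(H|E)/LR.
Posterior odds = 0.816/(1−0.816) = 4.4348. LR = 0.81/0.04 = 20.2500.
Prior odds = 4.4348/20.2500 = 0.2190, so P(H) = 0.2190/(1+0.2190) ≈ 0.18.

P(H) = 0.18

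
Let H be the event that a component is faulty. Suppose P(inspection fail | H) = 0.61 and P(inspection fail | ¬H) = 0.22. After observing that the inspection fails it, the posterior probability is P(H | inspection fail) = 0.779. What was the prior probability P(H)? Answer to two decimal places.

In odds form, posterior odds = prior odds × likelihood ratio, so prior odds = posterior odds ÷ LR.
Posterior odds = 0.779/(1−0.779) = 3.5249. LR = 0.61/0.22 = 2.7727.
Prior odds = 3.5249/2.7727 = 1.2713, so P(H) = 1.2713/(1+1.2713) ≈ 0.56.

P(H) = 0.56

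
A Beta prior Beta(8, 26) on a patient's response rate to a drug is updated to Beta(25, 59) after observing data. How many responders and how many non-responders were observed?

17 responders and 33 non-responders

Beta is conjugate to the binomial likelihood: posterior = Beta(α+s, β+f).
So s = 25 − 8 = 17 and f = 59 − 26 = 33.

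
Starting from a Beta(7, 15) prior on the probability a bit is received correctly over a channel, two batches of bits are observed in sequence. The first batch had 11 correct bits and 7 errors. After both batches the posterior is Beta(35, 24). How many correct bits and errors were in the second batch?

17 correct bits and 2 errors

Because Beta–binomial updating is additive in the counts, the combined data contributed (α_post−α_prior, β_post−β_prior) successes and failures.
Total across both batches: 35−7=28 correct bits, 24−15=9 errors.
Subtract the first batch: 28−11=17 correct bits and 9−7=2 errors.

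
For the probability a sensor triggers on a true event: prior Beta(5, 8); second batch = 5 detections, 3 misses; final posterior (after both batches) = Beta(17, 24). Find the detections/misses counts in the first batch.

7 detections and 13 misses

Because Beta–binomial updating is additive in the counts, the combined data contributed (α_post−α_prior, β_post−β_prior) successes and failures.
Total across both batches: 17−5=12 detections, 24−8=16 misses.
Subtract the second batch: 12−5=7 detections and 16−3=13 misses.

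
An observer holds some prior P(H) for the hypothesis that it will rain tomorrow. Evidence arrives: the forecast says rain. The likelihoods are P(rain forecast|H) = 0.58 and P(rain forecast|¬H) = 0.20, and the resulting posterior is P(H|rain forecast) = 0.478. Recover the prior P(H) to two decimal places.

Bayes' rule in odds form gives O(H|E) = O(H)·[P(E|H)/P(E|¬H)], hence O(H) = O(H|E)/LR.
Posterior odds = 0.478/(1−0.478) = 0.9157. LR = 0.58/0.20 = 2.9000.
Prior odds = 0.9157/2.9000 = 0.3158, so P(H) = 0.3158/(1+0.3158) ≈ 0.24.

P(H) = 0.24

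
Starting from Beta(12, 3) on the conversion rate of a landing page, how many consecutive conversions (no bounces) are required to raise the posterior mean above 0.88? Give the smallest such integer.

k = 11

After k conversions and 0 bounces the posterior is Beta(12+k, 3), with mean (12+k)/(12+3+k).
Set (12+k)/(15+k) > 0.88 and solve: k > (0.88·15 − 12)/(1 − 0.88) = 10.000.
The smallest integer exceeding 10.000 is 11, and checking k=11: (23)/(26) = 0.8846 > 0.88.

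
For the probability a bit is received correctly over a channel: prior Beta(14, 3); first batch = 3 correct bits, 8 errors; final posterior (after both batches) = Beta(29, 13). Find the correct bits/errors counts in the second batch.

12 correct bits and 2 errors

Sequential conjugate updates are equivalent to a single update on the pooled data, so total successes = posterior α − prior α and total failures = posterior β − prior β.
Total across both batches: 29−14=15 correct bits, 13−3=10 errors.
Subtract the first batch: 15−3=12 correct bits and 10−8=2 errors.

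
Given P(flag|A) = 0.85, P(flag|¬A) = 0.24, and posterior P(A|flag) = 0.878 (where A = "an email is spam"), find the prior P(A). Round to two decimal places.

P(A) = 0.67

In odds form, posterior odds = prior odds × likelihood ratio, so prior odds = posterior odds ÷ LR.
Posterior odds = 0.878/(1−0.878) = 7.1967. LR = 0.85/0.24 = 3.5417.
Prior odds = 7.1967/3.5417 = 2.0320, so P(A) = 2.0320/(1+2.0320) ≈ 0.67.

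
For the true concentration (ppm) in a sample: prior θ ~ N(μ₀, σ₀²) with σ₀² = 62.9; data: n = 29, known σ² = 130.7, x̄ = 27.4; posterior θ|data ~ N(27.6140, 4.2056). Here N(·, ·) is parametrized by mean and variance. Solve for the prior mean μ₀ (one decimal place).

μ₀ = 30.6

The posterior mean is a precision-weighted average: μ_n = (τ₀μ₀ + τ_data·x̄)/(τ₀+τ_data), with τ₀=1/σ₀² and τ_data=n/σ².
Here τ₀ = 1/62.9 = 0.015898 and τ_data = 29/130.7 = 0.221882, so τ_n = 0.237780.
Rearranging for μ₀: μ₀ = (μ_n·τ_n − τ_data·x̄)/τ₀ = (27.6140·0.237780 − 0.221882·27.4) / 0.015898 = 0.486490/0.015898 ≈ 30.6.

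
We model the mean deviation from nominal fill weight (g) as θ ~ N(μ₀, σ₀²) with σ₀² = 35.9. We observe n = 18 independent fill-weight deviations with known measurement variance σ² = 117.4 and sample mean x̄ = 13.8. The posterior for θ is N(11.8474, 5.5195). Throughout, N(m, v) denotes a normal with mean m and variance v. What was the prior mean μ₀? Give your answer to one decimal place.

μ₀ = 1.1

The posterior mean is a precision-weighted average: μ_n = (τ₀μ₀ + τ_data·x̄)/(τ₀+τ_data), with τ₀=1/σ₀² and τ_data=n/σ².
Here τ₀ = 1/35.9 = 0.027855 and τ_data = 18/117.4 = 0.153322, so τ_n = 0.181177.
Rearranging for μ₀: μ₀ = (μ_n·τ_n − τ_data·x̄)/τ₀ = (11.8474·0.181177 − 0.153322·13.8) / 0.027855 = 0.030633/0.027855 ≈ 1.1.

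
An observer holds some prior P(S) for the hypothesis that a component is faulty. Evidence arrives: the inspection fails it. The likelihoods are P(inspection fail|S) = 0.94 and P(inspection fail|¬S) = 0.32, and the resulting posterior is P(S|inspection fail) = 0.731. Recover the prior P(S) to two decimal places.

P(S) = 0.48

Bayes' rule in odds form gives O(S|E) = O(S)·[P(E|S)/P(E|¬S)], hence O(S) = O(S|E)/LR.
Posterior odds = 0.731/(1−0.731) = 2.7175. LR = 0.94/0.32 = 2.9375.
Prior odds = 2.7175/2.9375 = 0.9251, so P(S) = 0.9251/(1+0.9251) ≈ 0.48.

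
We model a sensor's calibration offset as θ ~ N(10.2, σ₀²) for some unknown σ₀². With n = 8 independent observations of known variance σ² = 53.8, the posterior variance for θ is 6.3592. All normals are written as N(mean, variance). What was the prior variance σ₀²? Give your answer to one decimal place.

σ₀² = 116.9

Posterior precision equals prior precision plus data precision: 1/σ_n² = 1/σ₀² + n/σ².
So 1/σ₀² = 1/6.3592 − 8/53.8 = 0.157252 − 0.148699 = 0.008553.
Hence σ₀² = 1/0.008553 ≈ 116.9.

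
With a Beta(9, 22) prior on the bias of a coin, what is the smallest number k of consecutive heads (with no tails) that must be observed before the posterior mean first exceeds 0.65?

k = 32

After k heads and 0 tails the posterior is Beta(9+k, 22), with mean (9+k)/(9+22+k).
Set (9+k)/(31+k) > 0.65 and solve: k > (0.65·31 − 9)/(1 − 0.65) = 31.857.
The smallest integer exceeding 31.857 is 32.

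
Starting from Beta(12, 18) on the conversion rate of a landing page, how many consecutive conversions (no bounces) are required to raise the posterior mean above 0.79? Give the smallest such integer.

k = 56

After k conversions and 0 bounces the posterior is Beta(12+k, 18), with mean (12+k)/(12+18+k).
Set (12+k)/(30+k) > 0.79 and solve: k > (0.79·30 − 12)/(1 − 0.79) = 55.714.
The smallest integer exceeding 55.714 is 56, and checking k=56: (68)/(86) = 0.7907 > 0.79.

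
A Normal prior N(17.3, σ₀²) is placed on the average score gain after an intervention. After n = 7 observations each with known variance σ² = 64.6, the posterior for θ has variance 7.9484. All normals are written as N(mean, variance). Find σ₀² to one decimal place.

σ₀² = 57.3

For the Normal–Normal model with known σ², precisions add: τ_n = τ₀ + n/σ².
So 1/σ₀² = 1/7.9484 − 7/64.6 = 0.125811 − 0.108359 = 0.017452.
Hence σ₀² = 1/0.017452 ≈ 57.3.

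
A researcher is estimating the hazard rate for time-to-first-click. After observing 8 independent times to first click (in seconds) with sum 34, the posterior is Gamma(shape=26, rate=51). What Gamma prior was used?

For an exponential likelihood with a Gamma(α, β) prior on the rate, n observations with total T give posterior Gamma(α+n, β+T).
So α = 26 − 8 = 18 and β = 51 − 34 = 17.

Gamma(shape=18, rate=17)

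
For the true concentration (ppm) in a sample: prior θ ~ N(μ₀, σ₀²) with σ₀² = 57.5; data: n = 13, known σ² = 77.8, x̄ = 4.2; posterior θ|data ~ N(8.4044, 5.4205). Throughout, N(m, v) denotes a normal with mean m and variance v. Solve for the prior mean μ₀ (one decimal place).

The posterior mean is a precision-weighted average: μ_n = (τ₀μ₀ + τ_data·x̄)/(τ₀+τ_data), with τ₀=1/σ₀² and τ_data=n/σ².
Here τ₀ = 1/57.5 = 0.017391 and τ_data = 13/77.8 = 0.167095, so τ_n = 0.184486.
Rearranging for μ₀: μ₀ = (μ_n·τ_n − τ_data·x̄)/τ₀ = (8.4044·0.184486 − 0.167095·4.2) / 0.017391 = 0.848695/0.017391 ≈ 48.8.

μ₀ = 48.8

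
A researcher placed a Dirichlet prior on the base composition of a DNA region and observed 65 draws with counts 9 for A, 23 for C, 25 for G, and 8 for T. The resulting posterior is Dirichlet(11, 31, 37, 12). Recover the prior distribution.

Dirichlet(2, 8, 12, 4)

For a Dirichlet(α) prior with multinomial counts c, the posterior is Dirichlet(α + c) componentwise.
Subtract each count from the matching posterior parameter: 11−9=2, 31−23=8, 37−25=12, 12−8=4.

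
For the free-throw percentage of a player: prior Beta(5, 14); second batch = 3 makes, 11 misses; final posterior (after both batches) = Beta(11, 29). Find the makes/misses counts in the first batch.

Because Beta–binomial updating is additive in the counts, the combined data contributed (α_post−α_prior, β_post−β_prior) successes and failures.
Total across both batches: 11−5=6 makes, 29−14=15 misses.
Subtract the second batch: 6−3=3 makes and 15−11=4 misses.

3 makes and 4 misses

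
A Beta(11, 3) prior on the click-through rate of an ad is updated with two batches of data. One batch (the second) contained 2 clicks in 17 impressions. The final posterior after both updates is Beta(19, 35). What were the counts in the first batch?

6 clicks and 17 non-clicks

Because Beta–binomial updating is additive in the counts, the combined data contributed (α_post−α_prior, β_post−β_prior) successes and failures.
Total across both batches: 19−11=8 clicks, 35−3=32 non-clicks.
Subtract the second batch: 8−2=6 clicks and 32−15=17 non-clicks.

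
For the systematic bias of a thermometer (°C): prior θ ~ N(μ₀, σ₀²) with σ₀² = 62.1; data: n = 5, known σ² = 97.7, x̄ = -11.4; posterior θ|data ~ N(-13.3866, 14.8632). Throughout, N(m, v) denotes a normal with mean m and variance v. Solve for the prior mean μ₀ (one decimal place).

μ₀ = -19.7

The posterior mean is a precision-weighted average: μ_n = (τ₀μ₀ + τ_data·x̄)/(τ₀+τ_data), with τ₀=1/σ₀² and τ_data=n/σ².
Here τ₀ = 1/62.1 = 0.016103 and τ_data = 5/97.7 = 0.051177, so τ_n = 0.067280.
Rearranging for μ₀: μ₀ = (μ_n·τ_n − τ_data·x̄)/τ₀ = (-13.3866·0.067280 − 0.051177·-11.4) / 0.016103 = -0.317233/0.016103 ≈ -19.7.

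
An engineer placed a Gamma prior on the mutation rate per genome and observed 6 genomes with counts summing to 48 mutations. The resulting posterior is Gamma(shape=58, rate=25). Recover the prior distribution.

Gamma–Poisson conjugacy: posterior shape = α + Σxᵢ, posterior rate = β + n.
So α = 58 − 48 = 10 and β = 25 − 6 = 19.

Gamma(shape=10, rate=19)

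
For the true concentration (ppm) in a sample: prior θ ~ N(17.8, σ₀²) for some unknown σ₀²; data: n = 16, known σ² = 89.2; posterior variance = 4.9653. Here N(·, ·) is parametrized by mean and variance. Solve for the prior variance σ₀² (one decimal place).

Posterior precision equals prior precision plus data precision: 1/σ_n² = 1/σ₀² + n/σ².
So 1/σ₀² = 1/4.9653 − 16/89.2 = 0.201398 − 0.179372 = 0.022026.
Hence σ₀² = 1/0.022026 ≈ 45.4.

σ₀² = 45.4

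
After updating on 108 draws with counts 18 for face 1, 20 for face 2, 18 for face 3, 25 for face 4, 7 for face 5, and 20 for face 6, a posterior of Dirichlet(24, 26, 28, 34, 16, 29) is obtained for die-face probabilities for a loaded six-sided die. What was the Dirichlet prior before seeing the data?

For a Dirichlet(α) prior with multinomial counts c, the posterior is Dirichlet(α + c) componentwise.
Subtract each count from the matching posterior parameter: 24−18=6, 26−20=6, 28−18=10, 34−25=9, 16−7=9, 29−20=9.

Dirichlet(6, 6, 10, 9, 9, 9)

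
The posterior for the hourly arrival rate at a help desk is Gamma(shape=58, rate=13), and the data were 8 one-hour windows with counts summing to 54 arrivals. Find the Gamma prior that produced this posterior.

Gamma–Poisson conjugacy: posterior shape = α + Σxᵢ, posterior rate = β + n.
So α = 58 − 54 = 4 and β = 13 − 8 = 5.

Gamma(shape=4, rate=5)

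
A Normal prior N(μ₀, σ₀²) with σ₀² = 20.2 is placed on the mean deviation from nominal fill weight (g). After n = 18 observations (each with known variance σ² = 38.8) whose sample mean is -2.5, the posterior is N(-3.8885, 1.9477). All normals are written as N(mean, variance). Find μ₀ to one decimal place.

The posterior mean is a precision-weighted average: μ_n = (τ₀μ₀ + τ_data·x̄)/(τ₀+τ_data), with τ₀=1/σ₀² and τ_data=n/σ².
Here τ₀ = 1/20.2 = 0.049505 and τ_data = 18/38.8 = 0.463918, so τ_n = 0.513423.
Rearranging for μ₀: μ₀ = (μ_n·τ_n − τ_data·x̄)/τ₀ = (-3.8885·0.513423 − 0.463918·-2.5) / 0.049505 = -0.836650/0.049505 ≈ -16.9.

μ₀ = -16.9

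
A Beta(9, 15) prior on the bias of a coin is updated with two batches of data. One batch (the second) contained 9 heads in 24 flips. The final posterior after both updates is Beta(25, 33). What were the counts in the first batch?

7 heads and 3 tails

Sequential conjugate updates are equivalent to a single update on the pooled data, so total successes = posterior α − prior α and total failures = posterior β − prior β.
Total across both batches: 25−9=16 heads, 33−15=18 tails.
Subtract the second batch: 16−9=7 heads and 18−15=3 tails.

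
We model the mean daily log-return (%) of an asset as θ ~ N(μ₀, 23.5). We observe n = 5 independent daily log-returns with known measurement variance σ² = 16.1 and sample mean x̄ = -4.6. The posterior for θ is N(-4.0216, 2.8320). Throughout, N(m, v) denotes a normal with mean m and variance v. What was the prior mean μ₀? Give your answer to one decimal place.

With known observation variance, the Normal–Normal posterior has precision τ_n = τ₀ + n/σ² and mean μ_n = (τ₀μ₀ + (n/σ²)x̄)/τ_n.
Here τ₀ = 1/23.5 = 0.042553 and τ_data = 5/16.1 = 0.310559, so τ_n = 0.353112.
Rearranging for μ₀: μ₀ = (μ_n·τ_n − τ_data·x̄)/τ₀ = (-4.0216·0.353112 − 0.310559·-4.6) / 0.042553 = 0.008496/0.042553 ≈ 0.2.

μ₀ = 0.2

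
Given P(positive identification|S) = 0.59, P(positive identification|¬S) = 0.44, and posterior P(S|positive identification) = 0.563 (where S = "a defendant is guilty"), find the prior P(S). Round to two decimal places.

P(S) = 0.49

In odds form, posterior odds = prior odds × likelihood ratio, so prior odds = posterior odds ÷ LR.
Posterior odds = 0.563/(1−0.563) = 1.2883. LR = 0.59/0.44 = 1.3409.
Prior odds = 1.2883/1.3409 = 0.9608, so P(S) = 0.9608/(1+0.9608) ≈ 0.49.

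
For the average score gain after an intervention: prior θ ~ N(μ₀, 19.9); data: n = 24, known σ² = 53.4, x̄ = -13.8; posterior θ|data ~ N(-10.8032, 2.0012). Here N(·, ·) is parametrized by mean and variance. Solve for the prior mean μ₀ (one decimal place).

μ₀ = 16.0

With known observation variance, the Normal–Normal posterior has precision τ_n = τ₀ + n/σ² and mean μ_n = (τ₀μ₀ + (n/σ²)x̄)/τ_n.
Here τ₀ = 1/19.9 = 0.050251 and τ_data = 24/53.4 = 0.449438, so τ_n = 0.499689.
Rearranging for μ₀: μ₀ = (μ_n·τ_n − τ_data·x̄)/τ₀ = (-10.8032·0.499689 − 0.449438·-13.8) / 0.050251 = 0.804004/0.050251 ≈ 16.0.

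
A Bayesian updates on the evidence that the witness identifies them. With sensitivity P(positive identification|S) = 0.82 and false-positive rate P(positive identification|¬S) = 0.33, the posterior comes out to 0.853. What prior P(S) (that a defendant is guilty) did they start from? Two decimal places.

In odds form, posterior odds = prior odds × likelihood ratio, so prior odds = posterior odds ÷ LR.
Posterior odds = 0.853/(1−0.853) = 5.8027. LR = 0.82/0.33 = 2.4848.
Prior odds = 5.8027/2.4848 = 2.3353, so P(S) = 2.3353/(1+2.3353) ≈ 0.70.

P(S) = 0.70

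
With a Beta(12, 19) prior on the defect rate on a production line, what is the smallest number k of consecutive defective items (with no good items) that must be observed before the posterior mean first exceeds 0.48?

After k defective items and 0 good items the posterior is Beta(12+k, 19), with mean (12+k)/(12+19+k).
Set (12+k)/(31+k) > 0.48 and solve: k > (0.48·31 − 12)/(1 − 0.48) = 5.538.
The smallest integer exceeding 5.538 is 6.

k = 6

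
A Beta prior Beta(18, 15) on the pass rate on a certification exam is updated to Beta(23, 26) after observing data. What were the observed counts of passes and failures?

Under Beta–binomial conjugacy the posterior parameters are (α+s, β+f).
Match parameters: s=23−18=5, f=26−15=11.

5 passes and 11 failures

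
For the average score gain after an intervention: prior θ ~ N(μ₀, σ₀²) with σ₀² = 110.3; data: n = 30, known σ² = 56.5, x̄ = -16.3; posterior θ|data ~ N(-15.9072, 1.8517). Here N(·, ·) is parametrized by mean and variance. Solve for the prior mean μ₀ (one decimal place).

The posterior mean is a precision-weighted average: μ_n = (τ₀μ₀ + τ_data·x̄)/(τ₀+τ_data), with τ₀=1/σ₀² and τ_data=n/σ².
Here τ₀ = 1/110.3 = 0.009066 and τ_data = 30/56.5 = 0.530973, so τ_n = 0.540039.
Rearranging for μ₀: μ₀ = (μ_n·τ_n − τ_data·x̄)/τ₀ = (-15.9072·0.540039 − 0.530973·-16.3) / 0.009066 = 0.064352/0.009066 ≈ 7.1.

μ₀ = 7.1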